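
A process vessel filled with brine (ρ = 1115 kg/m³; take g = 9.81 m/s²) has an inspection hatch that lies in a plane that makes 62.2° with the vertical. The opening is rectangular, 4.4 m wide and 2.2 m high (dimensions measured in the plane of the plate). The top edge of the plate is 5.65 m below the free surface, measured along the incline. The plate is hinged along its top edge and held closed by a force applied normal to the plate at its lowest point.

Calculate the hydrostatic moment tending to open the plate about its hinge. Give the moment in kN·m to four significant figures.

M ≈ 386.6 kN·m

γ = ρg = 1115 × 9.81 / 1000 = 10.93815 kN/m³.
The plate makes 62.2° with the vertical, i.e. θ = 90° − 62.2° = 27.8° to the horizontal. Measuring y along the incline from the free-surface line, vertical depth h = y·sinθ with sinθ = 0.466387.
The centroid lies 2.2/2 = 1.1 m below the top edge, so y_c = 5.65 + 1.1 = 6.75 m and h_c = 6.75 × 0.466387 = 3.14811 m.
A = 4.4 × 2.2 = 9.68 m².
Resultant F = γ·h_c·A = 10.93815 × 3.14811 × 9.68 = 333.326 kN.
I_c = b·h³/12 = 4.4 × 2.2³/12 = 3.90427 m⁴.
Centre of pressure: y_p = y_c + I_c/(y_c·A) = 6.75 + 3.90427/(6.75 × 9.68) = 6.75 + 0.0597531 = 6.80975 m along the plane.
The resultant acts 1.1 + 0.0597531 = 1.15975 m (along the plate) below the hinge at the top edge, so the moment about the hinge is M = F × 1.15975 = 333.326 × 1.15975 = 386.575 kN·m.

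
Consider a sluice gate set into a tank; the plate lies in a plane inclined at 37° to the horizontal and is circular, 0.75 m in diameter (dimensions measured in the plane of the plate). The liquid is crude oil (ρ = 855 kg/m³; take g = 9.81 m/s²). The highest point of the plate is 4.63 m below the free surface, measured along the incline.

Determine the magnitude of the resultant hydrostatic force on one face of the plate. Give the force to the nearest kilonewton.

γ = ρg = 855 × 9.81 / 1000 = 8.38755 kN/m³.
Let θ = 37° be the plate's angle to the horizontal; measure y along the incline from where the plane meets the free surface. Vertical depth h = y·sinθ with sinθ = 0.601815.
The centroid is at the centre, 0.375 m below the top of the plate, so y_c = 4.63 + 0.375 = 5.005 m and h_c = 5.005 × 0.601815 = 3.01208 m.
A = π(0.375)² = 0.441786 m².
Resultant F = γ·h_c·A = 8.38755 × 3.01208 × 0.441786 = 11.1613 kN.

F ≈ 11 kN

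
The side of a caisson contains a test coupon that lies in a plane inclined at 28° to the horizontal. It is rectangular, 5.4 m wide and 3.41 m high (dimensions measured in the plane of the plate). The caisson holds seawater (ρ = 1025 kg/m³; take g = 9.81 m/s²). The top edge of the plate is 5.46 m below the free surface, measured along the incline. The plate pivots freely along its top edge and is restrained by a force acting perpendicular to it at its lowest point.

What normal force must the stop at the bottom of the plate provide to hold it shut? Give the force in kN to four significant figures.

γ = ρg = 1025 × 9.81 / 1000 = 10.05525 kN/m³.
Let θ = 28° be the plate's angle to the horizontal; measure y along the incline from where the plane meets the free surface. Vertical depth h = y·sinθ with sinθ = 0.469472.
The centroid lies 3.41/2 = 1.705 m below the top edge, so y_c = 5.46 + 1.705 = 7.165 m and h_c = 7.165 × 0.469472 = 3.36377 m.
A = 5.4 × 3.41 = 18.414 m².
Resultant F = γ·h_c·A = 10.05525 × 3.36377 × 18.414 = 622.827 kN.
I_c = b·h³/12 = 5.4 × 3.41³/12 = 17.8433 m⁴.
Centre of pressure: y_p = y_c + I_c/(y_c·A) = 7.165 + 17.8433/(7.165 × 18.414) = 7.165 + 0.135242 = 7.30024 m along the plane.
The resultant acts 1.705 + 0.135242 = 1.84024 m (along the plate) below the hinge at the top edge, so the moment about the hinge is M = F × 1.84024 = 622.827 × 1.84024 = 1146.15 kN·m.
A normal force at the bottom, 3.41 m from the hinge, must supply this moment: P = 1146.15/3.41 = 336.114 kN.

P ≈ 336.1 kN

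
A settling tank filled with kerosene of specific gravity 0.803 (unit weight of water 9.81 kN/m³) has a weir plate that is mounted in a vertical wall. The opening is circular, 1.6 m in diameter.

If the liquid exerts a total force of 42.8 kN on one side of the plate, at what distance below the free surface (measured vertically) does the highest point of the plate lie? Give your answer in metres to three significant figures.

d_top ≈ 1.90 m

γ = 0.803 × 9.81 = 7.87743 kN/m³.
A = π(0.8)² = 2.01062 m².
From F = γ·h_c·A, the centroid depth is h_c = 42.8/(7.87743 × 2.01062) = 2.70227 m.
The centroid is at the centre, 0.8 m below the top of the plate, so the highest point sits at h_top = 2.70227 − 0.8 = 1.90227 m below the surface.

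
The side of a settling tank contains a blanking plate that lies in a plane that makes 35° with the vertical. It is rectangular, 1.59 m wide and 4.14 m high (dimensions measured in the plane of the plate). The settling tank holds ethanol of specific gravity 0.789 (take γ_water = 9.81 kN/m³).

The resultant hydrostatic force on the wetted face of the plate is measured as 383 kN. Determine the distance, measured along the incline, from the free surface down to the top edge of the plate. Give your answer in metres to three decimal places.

y_top ≈ 7.107 m

γ = 0.789 × 9.81 = 7.74009 kN/m³.
A = 1.59 × 4.14 = 6.5826 m².
From F = γ·h_c·A, the centroid depth is h_c = 383/(7.74009 × 6.5826) = 7.51719 m.
The plate makes 35° with the vertical, i.e. θ = 90° − 35° = 55° to the horizontal. Measuring y along the incline from the free-surface line, vertical depth h = y·sinθ with sinθ = 0.819152.
Along the incline, y_c = h_c/sinθ = 7.51719/0.819152 = 9.1768 m.
The centroid lies 4.14/2 = 2.07 m below the top edge, so the top edge sits at y_top = 9.1768 − 2.07 = 7.1068 m along the incline.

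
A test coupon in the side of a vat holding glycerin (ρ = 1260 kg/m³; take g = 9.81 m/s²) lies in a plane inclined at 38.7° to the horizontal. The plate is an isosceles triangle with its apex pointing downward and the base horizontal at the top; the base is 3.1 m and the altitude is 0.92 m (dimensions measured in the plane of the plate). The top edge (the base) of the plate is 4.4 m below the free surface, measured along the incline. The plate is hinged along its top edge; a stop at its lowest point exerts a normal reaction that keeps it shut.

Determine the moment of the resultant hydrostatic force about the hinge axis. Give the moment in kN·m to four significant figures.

M ≈ 16.43 kN·m

γ = ρg = 1260 × 9.81 / 1000 = 12.3606 kN/m³.
Let θ = 38.7° be the plate's angle to the horizontal; measure y along the incline from where the plane meets the free surface. Vertical depth h = y·sinθ with sinθ = 0.625243.
With the apex down, the centroid sits h/3 = 0.92/3 = 0.306667 m below the base (the top edge), so y_c = 4.4 + 0.306667 = 4.70667 m and h_c = 4.70667 × 0.625243 = 2.94281 m.
A = ½ × 3.1 × 0.92 = 1.426 m².
Resultant F = γ·h_c·A = 12.3606 × 2.94281 × 1.426 = 51.8706 kN.
I_c = b·h³/36 = 3.1 × 0.92³/36 = 0.0670537 m⁴.
Centre of pressure: y_p = y_c + I_c/(y_c·A) = 4.70667 + 0.0670537/(4.70667 × 1.426) = 4.70667 + 0.00999055 = 4.71666 m along the plane.
The resultant acts 0.306667 + 0.00999055 = 0.316658 m (along the plate) below the hinge at the top edge, so the moment about the hinge is M = F × 0.316658 = 51.8706 × 0.316658 = 16.4252 kN·m.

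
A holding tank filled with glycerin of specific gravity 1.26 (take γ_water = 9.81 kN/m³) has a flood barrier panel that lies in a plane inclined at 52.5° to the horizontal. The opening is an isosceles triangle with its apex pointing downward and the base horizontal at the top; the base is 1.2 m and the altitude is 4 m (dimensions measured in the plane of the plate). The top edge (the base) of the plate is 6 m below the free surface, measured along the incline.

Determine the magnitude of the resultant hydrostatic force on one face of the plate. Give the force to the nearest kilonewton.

γ = 1.26 × 9.81 = 12.3606 kN/m³.
Let θ = 52.5° be the plate's angle to the horizontal; measure y along the incline from where the plane meets the free surface. Vertical depth h = y·sinθ with sinθ = 0.793353.
With the apex down, the centroid sits h/3 = 4/3 = 1.33333 m below the base (the top edge), so y_c = 6 + 1.33333 = 7.33333 m and h_c = 7.33333 × 0.793353 = 5.81792 m.
A = ½ × 1.2 × 4 = 2.4 m².
Resultant F = γ·h_c·A = 12.3606 × 5.81792 × 2.4 = 172.591 kN.

F ≈ 173 kN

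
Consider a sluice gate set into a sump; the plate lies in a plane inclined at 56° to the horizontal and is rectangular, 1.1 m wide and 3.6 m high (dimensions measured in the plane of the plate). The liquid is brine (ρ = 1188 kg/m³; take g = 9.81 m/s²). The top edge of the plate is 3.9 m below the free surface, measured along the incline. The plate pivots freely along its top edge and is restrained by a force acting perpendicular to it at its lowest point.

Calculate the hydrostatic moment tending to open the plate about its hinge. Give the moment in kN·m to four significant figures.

γ = ρg = 1188 × 9.81 / 1000 = 11.65428 kN/m³.
Let θ = 56° be the plate's angle to the horizontal; measure y along the incline from where the plane meets the free surface. Vertical depth h = y·sinθ with sinθ = 0.829038.
The centroid lies 3.6/2 = 1.8 m below the top edge, so y_c = 3.9 + 1.8 = 5.7 m and h_c = 5.7 × 0.829038 = 4.72552 m.
A = 1.1 × 3.6 = 3.96 m².
Resultant F = γ·h_c·A = 11.65428 × 4.72552 × 3.96 = 218.087 kN.
I_c = b·h³/12 = 1.1 × 3.6³/12 = 4.2768 m⁴.
Centre of pressure: y_p = y_c + I_c/(y_c·A) = 5.7 + 4.2768/(5.7 × 3.96) = 5.7 + 0.189474 = 5.88947 m along the plane.
The resultant acts 1.8 + 0.189474 = 1.98947 m (along the plate) below the hinge at the top edge, so the moment about the hinge is M = F × 1.98947 = 218.087 × 1.98947 = 433.878 kN·m.

M ≈ 433.9 kN·m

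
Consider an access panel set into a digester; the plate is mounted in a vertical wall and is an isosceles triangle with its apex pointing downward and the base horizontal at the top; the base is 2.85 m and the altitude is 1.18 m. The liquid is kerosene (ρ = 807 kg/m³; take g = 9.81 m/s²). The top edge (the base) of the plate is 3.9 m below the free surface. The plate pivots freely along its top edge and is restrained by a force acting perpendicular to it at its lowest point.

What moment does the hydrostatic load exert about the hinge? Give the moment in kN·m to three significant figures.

γ = ρg = 807 × 9.81 / 1000 = 7.91667 kN/m³.
With the apex down, the centroid sits h/3 = 1.18/3 = 0.393333 m below the base (the top edge), so the centroid depth is h_c = 3.9 + 0.393333 = 4.29333 m.
A = ½ × 2.85 × 1.18 = 1.6815 m².
Resultant F = γ·h_c·A = 7.91667 × 4.29333 × 1.6815 = 57.1523 kN.
I_c = b·h³/36 = 2.85 × 1.18³/36 = 0.130073 m⁴.
Centre of pressure: y_p = y_c + I_c/(y_c·A) = 4.29333 + 0.130073/(4.29333 × 1.6815) = 4.29333 + 0.0180176 = 4.31135 m along the plane.
The resultant acts 0.393333 + 0.0180176 = 0.411351 m (along the plate) below the hinge at the top edge, so the moment about the hinge is M = F × 0.411351 = 57.1523 × 0.411351 = 23.5097 kN·m.

M ≈ 23.5 kN·m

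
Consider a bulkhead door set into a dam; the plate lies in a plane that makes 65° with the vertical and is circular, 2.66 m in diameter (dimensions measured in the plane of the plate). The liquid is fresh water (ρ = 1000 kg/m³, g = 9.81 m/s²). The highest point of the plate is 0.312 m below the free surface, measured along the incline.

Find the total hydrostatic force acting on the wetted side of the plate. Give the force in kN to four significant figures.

γ = ρg = 1000 × 9.81 = 9810 N/m³ = 9.81 kN/m³.
The plate makes 65° with the vertical, i.e. θ = 90° − 65° = 25° to the horizontal. Measuring y along the incline from the free-surface line, vertical depth h = y·sinθ with sinθ = 0.422618.
The centroid is at the centre, 1.33 m below the top of the plate, so y_c = 0.312 + 1.33 = 1.642 m and h_c = 1.642 × 0.422618 = 0.693939 m.
A = π(1.33)² = 5.55716 m².
Resultant F = γ·h_c·A = 9.81 × 0.693939 × 5.55716 = 37.8306 kN.

F ≈ 37.83 kN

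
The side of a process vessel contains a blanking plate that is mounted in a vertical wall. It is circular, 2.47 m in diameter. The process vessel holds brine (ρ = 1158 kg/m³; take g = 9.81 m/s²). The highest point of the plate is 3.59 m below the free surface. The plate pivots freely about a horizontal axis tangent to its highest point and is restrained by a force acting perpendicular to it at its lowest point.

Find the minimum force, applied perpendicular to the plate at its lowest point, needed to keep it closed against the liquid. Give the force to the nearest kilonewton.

γ = ρg = 1158 × 9.81 / 1000 = 11.35998 kN/m³.
The centroid is at the centre, 1.235 m below the top of the plate, so the centroid depth is h_c = 3.59 + 1.235 = 4.825 m.
A = π(1.235)² = 4.79164 m².
Resultant F = γ·h_c·A = 11.35998 × 4.825 × 4.79164 = 262.639 kN.
I_c = πr⁴/4 = π × 1.235⁴/4 = 1.82708 m⁴.
Centre of pressure: y_p = y_c + I_c/(y_c·A) = 4.825 + 1.82708/(4.825 × 4.79164) = 4.825 + 0.0790271 = 4.90403 m along the plane.
The resultant acts 1.235 + 0.0790271 = 1.31403 m (along the plate) below the hinge at the top edge, so the moment about the hinge is M = F × 1.31403 = 262.639 × 1.31403 = 345.116 kN·m.
A normal force at the bottom, 2.47 m from the hinge, must supply this moment: P = 345.116/2.47 = 139.723 kN.

P ≈ 140 kN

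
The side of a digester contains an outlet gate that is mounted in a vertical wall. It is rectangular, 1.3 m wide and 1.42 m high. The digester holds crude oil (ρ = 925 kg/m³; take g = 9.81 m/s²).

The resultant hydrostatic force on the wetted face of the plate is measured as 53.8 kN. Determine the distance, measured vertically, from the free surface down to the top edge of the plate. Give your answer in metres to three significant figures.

γ = ρg = 925 × 9.81 / 1000 = 9.07425 kN/m³.
A = 1.3 × 1.42 = 1.846 m².
From F = γ·h_c·A, the centroid depth is h_c = 53.8/(9.07425 × 1.846) = 3.21174 m.
The centroid lies 1.42/2 = 0.71 m below the top edge, so the top edge sits at h_top = 3.21174 − 0.71 = 2.50174 m below the surface.

d_top ≈ 2.50 m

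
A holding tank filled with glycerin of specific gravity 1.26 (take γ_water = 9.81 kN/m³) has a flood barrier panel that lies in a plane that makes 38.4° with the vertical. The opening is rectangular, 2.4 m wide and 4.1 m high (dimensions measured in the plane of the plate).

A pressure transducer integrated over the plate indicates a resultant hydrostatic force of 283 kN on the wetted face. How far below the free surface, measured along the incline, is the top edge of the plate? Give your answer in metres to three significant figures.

y_top ≈ 0.919 m

γ = 1.26 × 9.81 = 12.3606 kN/m³.
A = 2.4 × 4.1 = 9.84 m².
From F = γ·h_c·A, the centroid depth is h_c = 283/(12.3606 × 9.84) = 2.32676 m.
The plate makes 38.4° with the vertical, i.e. θ = 90° − 38.4° = 51.6° to the horizontal. Measuring y along the incline from the free-surface line, vertical depth h = y·sinθ with sinθ = 0.783693.
Along the incline, y_c = h_c/sinθ = 2.32676/0.783693 = 2.96897 m.
The centroid lies 4.1/2 = 2.05 m below the top edge, so the top edge sits at y_top = 2.96897 − 2.05 = 0.91897 m along the incline.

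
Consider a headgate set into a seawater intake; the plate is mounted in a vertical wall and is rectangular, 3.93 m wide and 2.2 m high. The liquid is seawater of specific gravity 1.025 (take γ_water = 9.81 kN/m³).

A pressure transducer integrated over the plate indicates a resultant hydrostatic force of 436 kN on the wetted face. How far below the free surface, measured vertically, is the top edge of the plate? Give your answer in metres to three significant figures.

d_top ≈ 3.92 m

γ = 1.025 × 9.81 = 10.05525 kN/m³.
A = 3.93 × 2.2 = 8.646 m².
From F = γ·h_c·A, the centroid depth is h_c = 436/(10.05525 × 8.646) = 5.01509 m.
The centroid lies 2.2/2 = 1.1 m below the top edge, so the top edge sits at h_top = 5.01509 − 1.1 = 3.91509 m below the surface.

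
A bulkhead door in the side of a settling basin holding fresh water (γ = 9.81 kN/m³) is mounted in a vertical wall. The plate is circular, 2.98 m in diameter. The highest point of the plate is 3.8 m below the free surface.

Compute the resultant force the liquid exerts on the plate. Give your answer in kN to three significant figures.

F ≈ 362 kN

γ = 9.81 kN/m³.
The centroid is at the centre, 1.49 m below the top of the plate, so the centroid depth is h_c = 3.8 + 1.49 = 5.29 m.
A = π(1.49)² = 6.97465 m².
Resultant F = γ·h_c·A = 9.81 × 5.29 × 6.97465 = 361.949 kN.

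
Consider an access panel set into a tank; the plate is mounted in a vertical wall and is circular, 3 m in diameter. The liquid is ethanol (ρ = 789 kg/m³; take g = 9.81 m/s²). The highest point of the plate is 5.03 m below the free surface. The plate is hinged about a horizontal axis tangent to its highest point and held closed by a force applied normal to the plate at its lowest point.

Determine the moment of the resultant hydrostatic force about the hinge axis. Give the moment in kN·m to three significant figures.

γ = ρg = 789 × 9.81 / 1000 = 7.74009 kN/m³.
The centroid is at the centre, 1.5 m below the top of the plate, so the centroid depth is h_c = 5.03 + 1.5 = 6.53 m.
A = π(1.5)² = 7.06858 m².
Resultant F = γ·h_c·A = 7.74009 × 6.53 × 7.06858 = 357.266 kN.
I_c = πr⁴/4 = π × 1.5⁴/4 = 3.97608 m⁴.
Centre of pressure: y_p = y_c + I_c/(y_c·A) = 6.53 + 3.97608/(6.53 × 7.06858) = 6.53 + 0.086141 = 6.61614 m along the plane.
The resultant acts 1.5 + 0.086141 = 1.58614 m (along the plate) below the hinge at the top edge, so the moment about the hinge is M = F × 1.58614 = 357.266 × 1.58614 = 566.674 kN·m.

M ≈ 567 kN·m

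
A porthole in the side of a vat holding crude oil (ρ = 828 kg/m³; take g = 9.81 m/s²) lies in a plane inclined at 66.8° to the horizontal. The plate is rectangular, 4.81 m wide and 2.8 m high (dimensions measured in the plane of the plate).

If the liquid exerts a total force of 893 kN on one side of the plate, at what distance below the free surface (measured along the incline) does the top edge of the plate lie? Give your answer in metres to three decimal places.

γ = ρg = 828 × 9.81 / 1000 = 8.12268 kN/m³.
A = 4.81 × 2.8 = 13.468 m².
From F = γ·h_c·A, the centroid depth is h_c = 893/(8.12268 × 13.468) = 8.16299 m.
Let θ = 66.8° be the plate's angle to the horizontal; measure y along the incline from where the plane meets the free surface. Vertical depth h = y·sinθ with sinθ = 0.919135.
Along the incline, y_c = h_c/sinθ = 8.16299/0.919135 = 8.88117 m.
The centroid lies 2.8/2 = 1.4 m below the top edge, so the top edge sits at y_top = 8.88117 − 1.4 = 7.48117 m along the incline.

y_top ≈ 7.481 m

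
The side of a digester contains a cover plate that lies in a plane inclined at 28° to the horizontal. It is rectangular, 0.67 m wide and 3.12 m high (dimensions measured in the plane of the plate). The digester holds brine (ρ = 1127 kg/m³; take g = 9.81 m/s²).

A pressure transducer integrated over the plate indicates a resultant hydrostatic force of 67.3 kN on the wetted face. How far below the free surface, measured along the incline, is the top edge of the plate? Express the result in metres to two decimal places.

y_top ≈ 4.64 m

γ = ρg = 1127 × 9.81 / 1000 = 11.05587 kN/m³.
A = 0.67 × 3.12 = 2.0904 m².
From F = γ·h_c·A, the centroid depth is h_c = 67.3/(11.05587 × 2.0904) = 2.91201 m.
Let θ = 28° be the plate's angle to the horizontal; measure y along the incline from where the plane meets the free surface. Vertical depth h = y·sinθ with sinθ = 0.469472.
Along the incline, y_c = h_c/sinθ = 2.91201/0.469472 = 6.20273 m.
The centroid lies 3.12/2 = 1.56 m below the top edge, so the top edge sits at y_top = 6.20273 − 1.56 = 4.64273 m along the incline.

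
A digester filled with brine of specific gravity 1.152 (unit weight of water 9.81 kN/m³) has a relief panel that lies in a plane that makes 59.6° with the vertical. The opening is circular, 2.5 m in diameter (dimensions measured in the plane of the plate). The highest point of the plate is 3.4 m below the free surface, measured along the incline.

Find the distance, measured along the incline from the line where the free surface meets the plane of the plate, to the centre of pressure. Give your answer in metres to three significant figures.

y_p = 4.73 m

γ = 1.152 × 9.81 = 11.30112 kN/m³.
The plate makes 59.6° with the vertical, i.e. θ = 90° − 59.6° = 30.4° to the horizontal. Measuring y along the incline from the free-surface line, vertical depth h = y·sinθ with sinθ = 0.506034.
The centroid is at the centre, 1.25 m below the top of the plate, so y_c = 3.4 + 1.25 = 4.65 m and h_c = 4.65 × 0.506034 = 2.35306 m.
A = π(1.25)² = 4.90874 m².
Resultant F = γ·h_c·A = 11.30112 × 2.35306 × 4.90874 = 130.534 kN.
I_c = πr⁴/4 = π × 1.25⁴/4 = 1.91748 m⁴.
Centre of pressure: y_p = y_c + I_c/(y_c·A) = 4.65 + 1.91748/(4.65 × 4.90874) = 4.65 + 0.0840055 = 4.73401 m along the plane.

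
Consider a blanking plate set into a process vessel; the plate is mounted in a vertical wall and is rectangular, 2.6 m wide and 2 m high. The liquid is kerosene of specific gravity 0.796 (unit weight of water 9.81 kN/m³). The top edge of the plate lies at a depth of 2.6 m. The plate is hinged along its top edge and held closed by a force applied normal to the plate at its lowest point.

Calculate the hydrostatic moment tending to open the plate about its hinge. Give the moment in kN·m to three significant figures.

γ = 0.796 × 9.81 = 7.80876 kN/m³.
The centroid lies 2/2 = 1 m below the top edge, so the centroid depth is h_c = 2.6 + 1 = 3.6 m.
A = 2.6 × 2 = 5.2 m².
Resultant F = γ·h_c·A = 7.80876 × 3.6 × 5.2 = 146.18 kN.
I_c = b·h³/12 = 2.6 × 2³/12 = 1.73333 m⁴.
Centre of pressure: y_p = y_c + I_c/(y_c·A) = 3.6 + 1.73333/(3.6 × 5.2) = 3.6 + 0.0925924 = 3.69259 m along the plane.
The resultant acts 1 + 0.0925924 = 1.09259 m (along the plate) below the hinge at the top edge, so the moment about the hinge is M = F × 1.09259 = 146.18 × 1.09259 = 159.715 kN·m.

M ≈ 160 kN·m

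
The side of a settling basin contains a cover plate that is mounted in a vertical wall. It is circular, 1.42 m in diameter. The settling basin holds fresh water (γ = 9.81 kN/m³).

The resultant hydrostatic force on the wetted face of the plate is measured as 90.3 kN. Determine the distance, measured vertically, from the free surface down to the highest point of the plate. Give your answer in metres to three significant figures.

d_top ≈ 5.10 m

γ = 9.81 kN/m³.
A = π(0.71)² = 1.58368 m².
From F = γ·h_c·A, the centroid depth is h_c = 90.3/(9.81 × 1.58368) = 5.81234 m.
The centroid is at the centre, 0.71 m below the top of the plate, so the highest point sits at h_top = 5.81234 − 0.71 = 5.10234 m below the surface.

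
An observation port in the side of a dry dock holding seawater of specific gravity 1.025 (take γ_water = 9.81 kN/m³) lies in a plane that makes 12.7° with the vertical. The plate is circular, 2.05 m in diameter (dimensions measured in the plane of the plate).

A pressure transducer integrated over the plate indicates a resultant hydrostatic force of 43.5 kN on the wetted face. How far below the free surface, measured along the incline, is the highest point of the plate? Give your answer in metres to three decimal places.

y_top ≈ 0.319 m

γ = 1.025 × 9.81 = 10.05525 kN/m³.
A = π(1.025)² = 3.30064 m².
From F = γ·h_c·A, the centroid depth is h_c = 43.5/(10.05525 × 3.30064) = 1.31068 m.
The plate makes 12.7° with the vertical, i.e. θ = 90° − 12.7° = 77.3° to the horizontal. Measuring y along the incline from the free-surface line, vertical depth h = y·sinθ with sinθ = 0.975535.
Along the incline, y_c = h_c/sinθ = 1.31068/0.975535 = 1.34355 m.
The centroid is at the centre, 1.025 m below the top of the plate, so the highest point sits at y_top = 1.34355 − 1.025 = 0.31855 m along the incline.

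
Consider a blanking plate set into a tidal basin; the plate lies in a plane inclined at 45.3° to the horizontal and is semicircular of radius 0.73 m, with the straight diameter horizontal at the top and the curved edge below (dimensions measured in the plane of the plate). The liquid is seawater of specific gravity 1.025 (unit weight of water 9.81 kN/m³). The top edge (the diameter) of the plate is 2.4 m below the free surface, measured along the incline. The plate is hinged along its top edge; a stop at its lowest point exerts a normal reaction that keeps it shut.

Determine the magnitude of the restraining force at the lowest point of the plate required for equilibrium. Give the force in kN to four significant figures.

γ = 1.025 × 9.81 = 10.05525 kN/m³.
Let θ = 45.3° be the plate's angle to the horizontal; measure y along the incline from where the plane meets the free surface. Vertical depth h = y·sinθ with sinθ = 0.710799.
The centroid of a semicircle lies 4r/(3π) = 0.309822 m from the diameter, here below the top edge, so y_c = 2.4 + 0.309822 = 2.70982 m and h_c = 2.70982 × 0.710799 = 1.92614 m.
A = πr²/2 = π × 0.73²/2 = 0.837077 m².
Resultant F = γ·h_c·A = 10.05525 × 1.92614 × 0.837077 = 16.2124 kN.
I_c = (π/8 − 8/(9π))·r⁴ = 0.109757 × 0.73⁴ = 0.0311691 m⁴.
Centre of pressure: y_p = y_c + I_c/(y_c·A) = 2.70982 + 0.0311691/(2.70982 × 0.837077) = 2.70982 + 0.013741 = 2.72356 m along the plane.
The resultant acts 0.309822 + 0.013741 = 0.323563 m (along the plate) below the hinge at the top edge, so the moment about the hinge is M = F × 0.323563 = 16.2124 × 0.323563 = 5.24573 kN·m.
A normal force at the bottom, 0.73 m from the hinge, must supply this moment: P = 5.24573/0.73 = 7.18593 kN.

P ≈ 7.186 kN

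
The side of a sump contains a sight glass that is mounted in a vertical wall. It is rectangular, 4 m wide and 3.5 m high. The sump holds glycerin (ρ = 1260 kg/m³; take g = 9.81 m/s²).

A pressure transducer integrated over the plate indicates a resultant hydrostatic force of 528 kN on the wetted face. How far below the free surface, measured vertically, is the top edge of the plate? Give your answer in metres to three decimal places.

γ = ρg = 1260 × 9.81 / 1000 = 12.3606 kN/m³.
A = 4 × 3.5 = 14 m².
From F = γ·h_c·A, the centroid depth is h_c = 528/(12.3606 × 14) = 3.05117 m.
The centroid lies 3.5/2 = 1.75 m below the top edge, so the top edge sits at h_top = 3.05117 − 1.75 = 1.30117 m below the surface.

d_top ≈ 1.301 m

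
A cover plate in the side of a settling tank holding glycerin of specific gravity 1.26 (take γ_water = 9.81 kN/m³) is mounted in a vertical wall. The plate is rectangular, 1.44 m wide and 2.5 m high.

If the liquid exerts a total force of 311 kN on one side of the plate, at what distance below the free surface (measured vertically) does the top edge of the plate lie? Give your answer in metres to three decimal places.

γ = 1.26 × 9.81 = 12.3606 kN/m³.
A = 1.44 × 2.5 = 3.6 m².
From F = γ·h_c·A, the centroid depth is h_c = 311/(12.3606 × 3.6) = 6.98905 m.
The centroid lies 2.5/2 = 1.25 m below the top edge, so the top edge sits at h_top = 6.98905 − 1.25 = 5.73905 m below the surface.

d_top ≈ 5.739 m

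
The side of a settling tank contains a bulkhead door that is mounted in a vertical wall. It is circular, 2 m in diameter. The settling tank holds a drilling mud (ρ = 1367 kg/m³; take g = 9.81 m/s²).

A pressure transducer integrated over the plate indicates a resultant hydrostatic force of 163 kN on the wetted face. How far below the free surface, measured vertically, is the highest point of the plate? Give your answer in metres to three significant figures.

d_top ≈ 2.87 m

γ = ρg = 1367 × 9.81 / 1000 = 13.41027 kN/m³.
A = π(1)² = 3.14159 m².
From F = γ·h_c·A, the centroid depth is h_c = 163/(13.41027 × 3.14159) = 3.86902 m.
The centroid is at the centre, 1 m below the top of the plate, so the highest point sits at h_top = 3.86902 − 1 = 2.86902 m below the surface.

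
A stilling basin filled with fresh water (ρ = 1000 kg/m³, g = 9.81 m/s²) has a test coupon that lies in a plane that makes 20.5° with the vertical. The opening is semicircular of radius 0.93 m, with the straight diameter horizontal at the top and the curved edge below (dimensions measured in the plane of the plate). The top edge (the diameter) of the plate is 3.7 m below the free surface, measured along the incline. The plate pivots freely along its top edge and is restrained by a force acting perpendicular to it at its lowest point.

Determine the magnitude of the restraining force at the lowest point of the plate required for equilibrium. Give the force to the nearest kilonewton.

P ≈ 23 kN

γ = ρg = 1000 × 9.81 = 9810 N/m³ = 9.81 kN/m³.
The plate makes 20.5° with the vertical, i.e. θ = 90° − 20.5° = 69.5° to the horizontal. Measuring y along the incline from the free-surface line, vertical depth h = y·sinθ with sinθ = 0.936672.
The centroid of a semicircle lies 4r/(3π) = 0.394704 m from the diameter, here below the top edge, so y_c = 3.7 + 0.394704 = 4.0947 m and h_c = 4.0947 × 0.936672 = 3.83539 m.
A = πr²/2 = π × 0.93²/2 = 1.35858 m².
Resultant F = γ·h_c·A = 9.81 × 3.83539 × 1.35858 = 51.1168 kN.
I_c = (π/8 − 8/(9π))·r⁴ = 0.109757 × 0.93⁴ = 0.0821039 m⁴.
Centre of pressure: y_p = y_c + I_c/(y_c·A) = 4.0947 + 0.0821039/(4.0947 × 1.35858) = 4.0947 + 0.014759 = 4.10946 m along the plane.
The resultant acts 0.394704 + 0.014759 = 0.409463 m (along the plate) below the hinge at the top edge, so the moment about the hinge is M = F × 0.409463 = 51.1168 × 0.409463 = 20.9304 kN·m.
A normal force at the bottom, 0.93 m from the hinge, must supply this moment: P = 20.9304/0.93 = 22.5058 kN.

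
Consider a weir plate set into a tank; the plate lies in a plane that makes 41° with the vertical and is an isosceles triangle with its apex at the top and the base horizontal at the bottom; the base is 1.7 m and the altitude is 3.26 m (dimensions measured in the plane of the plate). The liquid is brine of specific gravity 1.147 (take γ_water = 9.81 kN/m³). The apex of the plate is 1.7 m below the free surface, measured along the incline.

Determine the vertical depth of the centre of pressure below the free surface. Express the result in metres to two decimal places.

h_p = 3.04 m

γ = 1.147 × 9.81 = 11.25207 kN/m³.
The plate makes 41° with the vertical, i.e. θ = 90° − 41° = 49° to the horizontal. Measuring y along the incline from the free-surface line, vertical depth h = y·sinθ with sinθ = 0.754710.
With the apex up, the centroid sits 2h/3 = 2 × 3.26/3 = 2.17333 m below the apex, so y_c = 1.7 + 2.17333 = 3.87333 m and h_c = 3.87333 × 0.754710 = 2.92324 m.
A = ½ × 1.7 × 3.26 = 2.771 m².
Resultant F = γ·h_c·A = 11.25207 × 2.92324 × 2.771 = 91.1451 kN.
I_c = b·h³/36 = 1.7 × 3.26³/36 = 1.63606 m⁴.
Centre of pressure: y_p = y_c + I_c/(y_c·A) = 3.87333 + 1.63606/(3.87333 × 2.771) = 3.87333 + 0.152433 = 4.02576 m along the plane.
Vertically, h_p = y_p·sinθ = 4.02576 × 0.754710 = 3.03828 m.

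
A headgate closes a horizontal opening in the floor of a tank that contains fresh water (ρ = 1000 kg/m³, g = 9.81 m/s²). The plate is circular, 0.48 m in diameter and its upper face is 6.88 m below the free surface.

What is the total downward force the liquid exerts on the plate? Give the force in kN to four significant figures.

F ≈ 12.21 kN

γ = ρg = 1000 × 9.81 = 9810 N/m³ = 9.81 kN/m³.
The plate is horizontal, so pressure is uniform at p = γ·h = 9.81 × 6.88 = 67.4928 kN/m².
A = π(0.24)² = 0.180956 m².
F = p·A = 67.4928 × 0.180956 = 12.2132 kN.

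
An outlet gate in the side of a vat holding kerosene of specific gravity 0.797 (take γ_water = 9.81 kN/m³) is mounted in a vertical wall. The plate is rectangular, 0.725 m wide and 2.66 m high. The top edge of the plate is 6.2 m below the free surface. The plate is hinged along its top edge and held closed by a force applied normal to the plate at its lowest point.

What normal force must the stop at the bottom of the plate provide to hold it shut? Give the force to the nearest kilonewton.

γ = 0.797 × 9.81 = 7.81857 kN/m³.
The centroid lies 2.66/2 = 1.33 m below the top edge, so the centroid depth is h_c = 6.2 + 1.33 = 7.53 m.
A = 0.725 × 2.66 = 1.9285 m².
Resultant F = γ·h_c·A = 7.81857 × 7.53 × 1.9285 = 113.538 kN.
I_c = b·h³/12 = 0.725 × 2.66³/12 = 1.13711 m⁴.
Centre of pressure: y_p = y_c + I_c/(y_c·A) = 7.53 + 1.13711/(7.53 × 1.9285) = 7.53 + 0.0783047 = 7.6083 m along the plane.
The resultant acts 1.33 + 0.0783047 = 1.4083 m (along the plate) below the hinge at the top edge, so the moment about the hinge is M = F × 1.4083 = 113.538 × 1.4083 = 159.896 kN·m.
A normal force at the bottom, 2.66 m from the hinge, must supply this moment: P = 159.896/2.66 = 60.1113 kN.

P ≈ 60 kN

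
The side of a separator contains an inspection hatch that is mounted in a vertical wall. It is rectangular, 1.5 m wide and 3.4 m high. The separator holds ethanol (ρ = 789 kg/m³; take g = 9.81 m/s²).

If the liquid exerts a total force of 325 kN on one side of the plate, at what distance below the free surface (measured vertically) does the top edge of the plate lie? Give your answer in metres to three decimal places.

γ = ρg = 789 × 9.81 / 1000 = 7.74009 kN/m³.
A = 1.5 × 3.4 = 5.1 m².
From F = γ·h_c·A, the centroid depth is h_c = 325/(7.74009 × 5.1) = 8.23317 m.
The centroid lies 3.4/2 = 1.7 m below the top edge, so the top edge sits at h_top = 8.23317 − 1.7 = 6.53317 m below the surface.

d_top ≈ 6.533 m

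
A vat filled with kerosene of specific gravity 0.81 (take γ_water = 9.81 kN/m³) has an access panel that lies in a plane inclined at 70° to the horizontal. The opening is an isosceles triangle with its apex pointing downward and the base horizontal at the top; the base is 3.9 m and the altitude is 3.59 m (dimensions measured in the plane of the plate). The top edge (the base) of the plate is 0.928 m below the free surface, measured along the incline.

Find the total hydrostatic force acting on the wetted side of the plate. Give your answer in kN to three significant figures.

γ = 0.81 × 9.81 = 7.9461 kN/m³.
Let θ = 70° be the plate's angle to the horizontal; measure y along the incline from where the plane meets the free surface. Vertical depth h = y·sinθ with sinθ = 0.939693.
With the apex down, the centroid sits h/3 = 3.59/3 = 1.19667 m below the base (the top edge), so y_c = 0.928 + 1.19667 = 2.12467 m and h_c = 2.12467 × 0.939693 = 1.99654 m.
A = ½ × 3.9 × 3.59 = 7.0005 m².
Resultant F = γ·h_c·A = 7.9461 × 1.99654 × 7.0005 = 111.061 kN.

F ≈ 111 kN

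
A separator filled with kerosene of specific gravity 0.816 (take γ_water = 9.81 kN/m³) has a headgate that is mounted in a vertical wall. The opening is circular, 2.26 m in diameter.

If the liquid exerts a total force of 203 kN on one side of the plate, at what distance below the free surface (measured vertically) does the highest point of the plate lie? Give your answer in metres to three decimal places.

d_top ≈ 5.192 m

γ = 0.816 × 9.81 = 8.00496 kN/m³.
A = π(1.13)² = 4.0115 m².
From F = γ·h_c·A, the centroid depth is h_c = 203/(8.00496 × 4.0115) = 6.32164 m.
The centroid is at the centre, 1.13 m below the top of the plate, so the highest point sits at h_top = 6.32164 − 1.13 = 5.19164 m below the surface.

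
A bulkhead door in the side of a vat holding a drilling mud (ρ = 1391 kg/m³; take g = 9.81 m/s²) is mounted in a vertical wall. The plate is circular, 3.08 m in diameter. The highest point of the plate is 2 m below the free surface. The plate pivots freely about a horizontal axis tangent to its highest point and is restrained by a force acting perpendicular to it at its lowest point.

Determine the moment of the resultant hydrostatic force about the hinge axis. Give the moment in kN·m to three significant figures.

M ≈ 615 kN·m

γ = ρg = 1391 × 9.81 / 1000 = 13.64571 kN/m³.
The centroid is at the centre, 1.54 m below the top of the plate, so the centroid depth is h_c = 2 + 1.54 = 3.54 m.
A = π(1.54)² = 7.4506 m².
Resultant F = γ·h_c·A = 13.64571 × 3.54 × 7.4506 = 359.907 kN.
I_c = πr⁴/4 = π × 1.54⁴/4 = 4.41746 m⁴.
Centre of pressure: y_p = y_c + I_c/(y_c·A) = 3.54 + 4.41746/(3.54 × 7.4506) = 3.54 + 0.167486 = 3.70749 m along the plane.
The resultant acts 1.54 + 0.167486 = 1.70749 m (along the plate) below the hinge at the top edge, so the moment about the hinge is M = F × 1.70749 = 359.907 × 1.70749 = 614.538 kN·m.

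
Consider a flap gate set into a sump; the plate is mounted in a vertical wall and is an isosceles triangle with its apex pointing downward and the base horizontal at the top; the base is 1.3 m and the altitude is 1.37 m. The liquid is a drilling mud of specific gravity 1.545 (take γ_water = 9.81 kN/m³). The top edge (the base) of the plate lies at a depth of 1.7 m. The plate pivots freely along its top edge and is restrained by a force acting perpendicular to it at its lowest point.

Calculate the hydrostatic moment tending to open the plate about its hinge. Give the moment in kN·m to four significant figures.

M ≈ 14.70 kN·m

γ = 1.545 × 9.81 = 15.15645 kN/m³.
With the apex down, the centroid sits h/3 = 1.37/3 = 0.456667 m below the base (the top edge), so the centroid depth is h_c = 1.7 + 0.456667 = 2.15667 m.
A = ½ × 1.3 × 1.37 = 0.8905 m².
Resultant F = γ·h_c·A = 15.15645 × 2.15667 × 0.8905 = 29.1082 kN.
I_c = b·h³/36 = 1.3 × 1.37³/36 = 0.0928544 m⁴.
Centre of pressure: y_p = y_c + I_c/(y_c·A) = 2.15667 + 0.0928544/(2.15667 × 0.8905) = 2.15667 + 0.0483487 = 2.20502 m along the plane.
The resultant acts 0.456667 + 0.0483487 = 0.505016 m (along the plate) below the hinge at the top edge, so the moment about the hinge is M = F × 0.505016 = 29.1082 × 0.505016 = 14.7001 kN·m.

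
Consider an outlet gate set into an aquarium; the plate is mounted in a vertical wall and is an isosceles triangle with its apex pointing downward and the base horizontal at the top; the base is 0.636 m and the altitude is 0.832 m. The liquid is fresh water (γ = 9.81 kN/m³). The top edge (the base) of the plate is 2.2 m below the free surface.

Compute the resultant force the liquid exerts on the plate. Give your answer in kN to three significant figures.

F ≈ 6.43 kN

γ = 9.81 kN/m³.
With the apex down, the centroid sits h/3 = 0.832/3 = 0.277333 m below the base (the top edge), so the centroid depth is h_c = 2.2 + 0.277333 = 2.47733 m.
A = ½ × 0.636 × 0.832 = 0.264576 m².
Resultant F = γ·h_c·A = 9.81 × 2.47733 × 0.264576 = 6.42989 kN.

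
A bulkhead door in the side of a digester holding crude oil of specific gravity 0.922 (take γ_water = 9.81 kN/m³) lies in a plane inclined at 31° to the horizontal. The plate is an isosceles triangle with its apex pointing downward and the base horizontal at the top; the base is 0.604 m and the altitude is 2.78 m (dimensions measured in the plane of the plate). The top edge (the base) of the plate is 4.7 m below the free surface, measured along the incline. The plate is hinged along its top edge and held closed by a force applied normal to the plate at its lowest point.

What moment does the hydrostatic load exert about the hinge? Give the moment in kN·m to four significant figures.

M ≈ 22.07 kN·m

γ = 0.922 × 9.81 = 9.04482 kN/m³.
Let θ = 31° be the plate's angle to the horizontal; measure y along the incline from where the plane meets the free surface. Vertical depth h = y·sinθ with sinθ = 0.515038.
With the apex down, the centroid sits h/3 = 2.78/3 = 0.926667 m below the base (the top edge), so y_c = 4.7 + 0.926667 = 5.62667 m and h_c = 5.62667 × 0.515038 = 2.89795 m.
A = ½ × 0.604 × 2.78 = 0.83956 m².
Resultant F = γ·h_c·A = 9.04482 × 2.89795 × 0.83956 = 22.0061 kN.
I_c = b·h³/36 = 0.604 × 2.78³/36 = 0.36047 m⁴.
Centre of pressure: y_p = y_c + I_c/(y_c·A) = 5.62667 + 0.36047/(5.62667 × 0.83956) = 5.62667 + 0.0763073 = 5.70298 m along the plane.
The resultant acts 0.926667 + 0.0763073 = 1.00297 m (along the plate) below the hinge at the top edge, so the moment about the hinge is M = F × 1.00297 = 22.0061 × 1.00297 = 22.0715 kN·m.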